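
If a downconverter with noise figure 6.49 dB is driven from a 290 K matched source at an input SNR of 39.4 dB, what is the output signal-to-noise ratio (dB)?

By definition F = SNR_in/SNR_out, so in dB: SNR_out = SNR_in − NF
SNR_out = 39.4 − 6.49 = 32.91 dB

32.91 dB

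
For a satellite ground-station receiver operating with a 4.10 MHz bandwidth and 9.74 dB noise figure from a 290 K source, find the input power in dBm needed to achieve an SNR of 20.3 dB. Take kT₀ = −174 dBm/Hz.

−77.8 dBm

Sensitivity = −174 + 10 log₁₀(B) + NF + SNR_min
= −174 + 66.13 + 9.74 + 20.3
= −77.83 dBm → −77.8 dBm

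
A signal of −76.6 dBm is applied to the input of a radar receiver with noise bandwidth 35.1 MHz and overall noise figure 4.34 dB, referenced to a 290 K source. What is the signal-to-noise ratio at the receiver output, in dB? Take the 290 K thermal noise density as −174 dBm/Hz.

Noise floor: N = −174 + 10 log₁₀(B) + NF
10 log₁₀(3.51×10⁷) = 75.45 dB
N = −174 + 75.45 + 4.34 = −94.21 dBm
SNR = P_sig − N = −76.6 − (−94.21) = 17.61 dB → 17.6 dB

17.6 dB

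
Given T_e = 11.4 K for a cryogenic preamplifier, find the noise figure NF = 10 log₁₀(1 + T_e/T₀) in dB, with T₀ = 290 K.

0.167 dB

F = 1 + T_e/T₀ = 1 + 11.4/290 = 1.03931
NF = 10 log₁₀(1.03931) = 0.167 dB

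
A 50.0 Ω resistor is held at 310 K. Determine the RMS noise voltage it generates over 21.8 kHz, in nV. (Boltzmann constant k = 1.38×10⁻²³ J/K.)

137 nV

V_n = √(4kTRB)
4kTRB = 4 × 1.38×10⁻²³ × 310 × 5.00×10¹ × 2.18×10⁴ = 1.87×10⁻¹⁴ V²
V_n = √(1.87×10⁻¹⁴) = 1.37×10⁻⁷ V = 137 nV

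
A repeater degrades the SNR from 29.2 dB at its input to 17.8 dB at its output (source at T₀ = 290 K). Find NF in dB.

NF (dB) = SNR_in(dB) − SNR_out(dB) when the source is at T₀
NF = 29.2 − 17.8 = 11.4 dB

11.4 dB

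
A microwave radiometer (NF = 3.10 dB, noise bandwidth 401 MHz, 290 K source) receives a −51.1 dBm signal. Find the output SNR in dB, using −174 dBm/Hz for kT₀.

Noise floor: N = −174 + 10 log₁₀(B) + NF
10 log₁₀(4.01×10⁸) = 86.03 dB
N = −174 + 86.03 + 3.10 = −84.87 dBm
SNR = P_sig − N = −51.1 − (−84.87) = 33.77 dB → 33.8 dB

33.8 dB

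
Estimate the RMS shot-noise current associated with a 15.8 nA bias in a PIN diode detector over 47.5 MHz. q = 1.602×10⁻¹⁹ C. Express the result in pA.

490 pA

I_n = √(2qI·B)
2qI·B = 2 × 1.602×10⁻¹⁹ × 1.58×10⁻⁸ × 4.75×10⁷ = 2.40×10⁻¹⁹ A²
I_n = √(2.40×10⁻¹⁹) = 4.90×10⁻¹⁰ A = 490 pA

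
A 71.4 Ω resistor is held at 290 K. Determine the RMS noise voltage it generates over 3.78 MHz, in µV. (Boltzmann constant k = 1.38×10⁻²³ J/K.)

V_n = √(4kTRB)
4kTRB = 4 × 1.38×10⁻²³ × 290 × 7.14×10¹ × 3.78×10⁶ = 4.32×10⁻¹² V²
V_n = √(4.32×10⁻¹²) = 2.08×10⁻⁶ V = 2.08 µV

2.08 µV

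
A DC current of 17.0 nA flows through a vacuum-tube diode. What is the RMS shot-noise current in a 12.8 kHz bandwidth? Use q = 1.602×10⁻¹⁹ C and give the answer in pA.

I_n = √(2qI·B)
2qI·B = 2 × 1.602×10⁻¹⁹ × 1.70×10⁻⁸ × 1.28×10⁴ = 6.97×10⁻²³ A²
I_n = √(6.97×10⁻²³) = 8.35×10⁻¹² A = 8.35 pA

8.35 pA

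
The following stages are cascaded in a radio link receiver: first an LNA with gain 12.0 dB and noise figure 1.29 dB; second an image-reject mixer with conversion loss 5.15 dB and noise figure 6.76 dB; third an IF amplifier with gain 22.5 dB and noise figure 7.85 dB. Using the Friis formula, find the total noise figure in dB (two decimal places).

Convert to linear (a loss of L dB is a gain of −L dB): F_i = 10^(NF_i/10), G_i = 10^(G_i,dB/10)
  Stage 1: F_1 = 10^(1.29/10) = 1.346, G_1 = 10^(12.0/10) = 15.85
  Stage 2: F_2 = 10^(6.76/10) = 4.742, G_2 = 10^(−5.15/10) = 0.3055
  Stage 3: F_3 = 10^(7.85/10) = 6.095, G_3 = 10^(22.5/10) = 177.8
Friis cascade:
  F = 1.346 + (4.742 − 1)/15.85 + (6.095 − 1)/4.842 = 2.634
NF = 10 log₁₀(2.634) = 4.21 dB

4.21 dB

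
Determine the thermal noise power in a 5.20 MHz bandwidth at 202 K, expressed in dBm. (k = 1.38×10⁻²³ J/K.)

−108.4 dBm

P_n = kTB = 1.38×10⁻²³ × 202 × 5.20×10⁶ = 1.45×10⁻¹⁴ W
In dBm: 10 log₁₀(1.45×10⁻¹⁴ / 10⁻³) = −108.4 dBm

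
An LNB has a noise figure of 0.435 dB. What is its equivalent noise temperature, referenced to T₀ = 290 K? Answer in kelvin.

30.6 K

F = 10^(0.435/10) = 1.10535
T_e = (F − 1)·T₀ = (1.10535 − 1) × 290 = 30.6 K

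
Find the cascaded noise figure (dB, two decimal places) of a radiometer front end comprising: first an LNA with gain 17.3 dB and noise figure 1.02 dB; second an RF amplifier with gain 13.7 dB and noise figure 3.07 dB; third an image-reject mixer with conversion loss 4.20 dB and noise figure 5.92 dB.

1.09 dB

Convert to linear (a loss of L dB is a gain of −L dB): F_i = 10^(NF_i/10), G_i = 10^(G_i,dB/10)
  Stage 1: F_1 = 10^(1.02/10) = 1.265, G_1 = 10^(17.3/10) = 53.70
  Stage 2: F_2 = 10^(3.07/10) = 2.028, G_2 = 10^(13.7/10) = 23.44
  Stage 3: F_3 = 10^(5.92/10) = 3.908, G_3 = 10^(−4.20/10) = 0.3802
Friis cascade:
  F = 1.265 + (2.028 − 1)/53.70 + (3.908 − 1)/1259 = 1.286
NF = 10 log₁₀(1.286) = 1.09 dB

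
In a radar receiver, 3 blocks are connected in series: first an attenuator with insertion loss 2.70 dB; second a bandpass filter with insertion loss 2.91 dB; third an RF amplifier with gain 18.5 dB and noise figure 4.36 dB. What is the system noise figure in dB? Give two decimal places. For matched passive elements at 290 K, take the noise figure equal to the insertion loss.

9.97 dB

Convert to linear (a loss of L dB is a gain of −L dB): F_i = 10^(NF_i/10), G_i = 10^(G_i,dB/10)
  Stage 1: F_1 = 10^(2.70/10) = 1.862, G_1 = 10^(−2.70/10) = 0.5370
  Stage 2: F_2 = 10^(2.91/10) = 1.954, G_2 = 10^(−2.91/10) = 0.5117
  Stage 3: F_3 = 10^(4.36/10) = 2.729, G_3 = 10^(18.5/10) = 70.79
Friis cascade:
  F = 1.862 + (1.954 − 1)/0.5370 + (2.729 − 1)/0.2748 = 9.931
NF = 10 log₁₀(9.931) = 9.97 dB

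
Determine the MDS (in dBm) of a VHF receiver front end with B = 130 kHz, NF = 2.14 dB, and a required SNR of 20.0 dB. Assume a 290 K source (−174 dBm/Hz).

Sensitivity = −174 + 10 log₁₀(B) + NF + SNR_min
= −174 + 51.14 + 2.14 + 20.0
= −100.72 dBm → −100.7 dBm

−100.7 dBm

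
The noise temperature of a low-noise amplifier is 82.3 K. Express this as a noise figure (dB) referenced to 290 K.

F = 1 + T_e/T₀ = 1 + 82.3/290 = 1.28379
NF = 10 log₁₀(1.28379) = 1.08 dB

1.08 dB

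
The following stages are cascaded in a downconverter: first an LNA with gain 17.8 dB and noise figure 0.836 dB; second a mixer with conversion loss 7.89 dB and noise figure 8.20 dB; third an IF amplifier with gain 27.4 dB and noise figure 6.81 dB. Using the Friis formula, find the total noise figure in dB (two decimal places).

Convert to linear (a loss of L dB is a gain of −L dB): F_i = 10^(NF_i/10), G_i = 10^(G_i,dB/10)
  Stage 1: F_1 = 10^(0.836/10) = 1.212, G_1 = 10^(17.8/10) = 60.26
  Stage 2: F_2 = 10^(8.20/10) = 6.607, G_2 = 10^(−7.89/10) = 0.1626
  Stage 3: F_3 = 10^(6.81/10) = 4.797, G_3 = 10^(27.4/10) = 549.5
Friis cascade:
  F = 1.212 + (6.607 − 1)/60.26 + (4.797 − 1)/9.795 = 1.693
NF = 10 log₁₀(1.693) = 2.29 dB

2.29 dB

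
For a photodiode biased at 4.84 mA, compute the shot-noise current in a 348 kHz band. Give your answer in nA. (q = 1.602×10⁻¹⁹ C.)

I_n = √(2qI·B)
2qI·B = 2 × 1.602×10⁻¹⁹ × 4.84×10⁻³ × 3.48×10⁵ = 5.40×10⁻¹⁶ A²
I_n = √(5.40×10⁻¹⁶) = 2.32×10⁻⁸ A = 23.2 nA

23.2 nA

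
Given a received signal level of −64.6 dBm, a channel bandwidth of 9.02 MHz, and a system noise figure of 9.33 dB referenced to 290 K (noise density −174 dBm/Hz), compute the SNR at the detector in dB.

Noise floor: N = −174 + 10 log₁₀(B) + NF
10 log₁₀(9.02×10⁶) = 69.55 dB
N = −174 + 69.55 + 9.33 = −95.12 dBm
SNR = P_sig − N = −64.6 − (−95.12) = 30.52 dB → 30.5 dB

30.5 dB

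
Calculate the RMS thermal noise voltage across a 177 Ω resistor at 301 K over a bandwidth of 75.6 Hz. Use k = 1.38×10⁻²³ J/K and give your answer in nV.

14.9 nV

V_n = √(4kTRB)
4kTRB = 4 × 1.38×10⁻²³ × 301 × 1.77×10² × 7.56×10¹ = 2.22×10⁻¹⁶ V²
V_n = √(2.22×10⁻¹⁶) = 1.49×10⁻⁸ V = 14.9 nV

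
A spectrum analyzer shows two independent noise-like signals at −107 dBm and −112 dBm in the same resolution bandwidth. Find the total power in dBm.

−105.8 dBm

Convert to linear, add, convert back:
P₁ = 2.00×10⁻¹⁴ W, P₂ = 6.31×10⁻¹⁵ W
P_tot = 2.63×10⁻¹⁴ W → 10 log₁₀(P_tot / 10⁻³) = −105.8 dBm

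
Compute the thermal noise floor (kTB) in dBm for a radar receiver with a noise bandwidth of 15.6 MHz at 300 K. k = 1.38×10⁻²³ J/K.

P_n = kTB = 1.38×10⁻²³ × 300 × 1.56×10⁷ = 6.46×10⁻¹⁴ W
In dBm: 10 log₁₀(6.46×10⁻¹⁴ / 10⁻³) = −101.9 dBm

−101.9 dBm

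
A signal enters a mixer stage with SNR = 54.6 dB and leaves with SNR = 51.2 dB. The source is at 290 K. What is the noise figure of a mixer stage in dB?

3.4 dB

NF (dB) = SNR_in(dB) − SNR_out(dB) when the source is at T₀
NF = 54.6 − 51.2 = 3.4 dB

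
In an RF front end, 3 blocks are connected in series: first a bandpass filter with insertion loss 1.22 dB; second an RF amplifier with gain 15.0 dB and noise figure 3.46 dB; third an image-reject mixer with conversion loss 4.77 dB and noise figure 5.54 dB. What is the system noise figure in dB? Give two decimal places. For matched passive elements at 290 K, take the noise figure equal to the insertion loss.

Convert to linear (a loss of L dB is a gain of −L dB): F_i = 10^(NF_i/10), G_i = 10^(G_i,dB/10)
  Stage 1: F_1 = 10^(1.22/10) = 1.324, G_1 = 10^(−1.22/10) = 0.7551
  Stage 2: F_2 = 10^(3.46/10) = 2.218, G_2 = 10^(15.0/10) = 31.62
  Stage 3: F_3 = 10^(5.54/10) = 3.581, G_3 = 10^(−4.77/10) = 0.3334
Friis cascade:
  F = 1.324 + (2.218 − 1)/0.7551 + (3.581 − 1)/23.88 = 3.046
NF = 10 log₁₀(3.046) = 4.84 dB

4.84 dB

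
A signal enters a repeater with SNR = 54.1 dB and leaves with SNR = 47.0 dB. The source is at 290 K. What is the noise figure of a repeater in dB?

7.1 dB

NF (dB) = SNR_in(dB) − SNR_out(dB) when the source is at T₀
NF = 54.1 − 47.0 = 7.1 dB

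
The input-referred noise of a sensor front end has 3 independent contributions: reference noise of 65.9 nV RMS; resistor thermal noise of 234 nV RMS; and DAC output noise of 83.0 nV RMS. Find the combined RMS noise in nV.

Uncorrelated sources add in power (mean-square): V_tot = √(ΣV_i²)
V_tot = √[(6.59×10⁻⁸)² + (2.34×10⁻⁷)² + (8.30×10⁻⁸)²] = 2.57×10⁻⁷ V = 257 nV

257 nV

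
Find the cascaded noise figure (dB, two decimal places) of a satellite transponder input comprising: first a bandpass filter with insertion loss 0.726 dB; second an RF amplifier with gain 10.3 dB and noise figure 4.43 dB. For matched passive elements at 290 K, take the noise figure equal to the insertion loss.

5.16 dB

Convert to linear (a loss of L dB is a gain of −L dB): F_i = 10^(NF_i/10), G_i = 10^(G_i,dB/10)
  Stage 1: F_1 = 10^(0.726/10) = 1.182, G_1 = 10^(−0.726/10) = 0.8461
  Stage 2: F_2 = 10^(4.43/10) = 2.773, G_2 = 10^(10.3/10) = 10.72
Friis cascade:
  F = 1.182 + (2.773 − 1)/0.8461 = 3.278
NF = 10 log₁₀(3.278) = 5.16 dB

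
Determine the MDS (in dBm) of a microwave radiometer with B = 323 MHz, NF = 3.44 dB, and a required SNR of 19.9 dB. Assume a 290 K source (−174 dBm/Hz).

Sensitivity = −174 + 10 log₁₀(B) + NF + SNR_min
= −174 + 85.09 + 3.44 + 19.9
= −65.57 dBm → −65.6 dBm

−65.6 dBm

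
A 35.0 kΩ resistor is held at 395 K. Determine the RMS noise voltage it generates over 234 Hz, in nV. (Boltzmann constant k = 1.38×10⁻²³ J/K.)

423 nV

V_n = √(4kTRB)
4kTRB = 4 × 1.38×10⁻²³ × 395 × 3.50×10⁴ × 2.34×10² = 1.79×10⁻¹³ V²
V_n = √(1.79×10⁻¹³) = 4.23×10⁻⁷ V = 423 nV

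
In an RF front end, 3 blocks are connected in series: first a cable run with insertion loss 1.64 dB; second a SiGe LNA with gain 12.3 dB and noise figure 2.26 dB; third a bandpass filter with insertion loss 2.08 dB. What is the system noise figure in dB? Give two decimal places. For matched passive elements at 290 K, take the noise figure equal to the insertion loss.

Convert to linear (a loss of L dB is a gain of −L dB): F_i = 10^(NF_i/10), G_i = 10^(G_i,dB/10)
  Stage 1: F_1 = 10^(1.64/10) = 1.459, G_1 = 10^(−1.64/10) = 0.6855
  Stage 2: F_2 = 10^(2.26/10) = 1.683, G_2 = 10^(12.3/10) = 16.98
  Stage 3: F_3 = 10^(2.08/10) = 1.614, G_3 = 10^(−2.08/10) = 0.6194
Friis cascade:
  F = 1.459 + (1.683 − 1)/0.6855 + (1.614 − 1)/11.64 = 2.507
NF = 10 log₁₀(2.507) = 3.99 dB

3.99 dB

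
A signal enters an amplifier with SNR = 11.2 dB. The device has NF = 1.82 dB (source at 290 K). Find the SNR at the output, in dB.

By definition F = SNR_in/SNR_out, so in dB: SNR_out = SNR_in − NF
SNR_out = 11.2 − 1.82 = 9.38 dB

9.38 dB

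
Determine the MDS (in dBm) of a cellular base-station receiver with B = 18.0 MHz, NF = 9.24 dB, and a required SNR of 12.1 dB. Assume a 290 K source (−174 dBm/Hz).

Sensitivity = −174 + 10 log₁₀(B) + NF + SNR_min
= −174 + 72.55 + 9.24 + 12.1
= −80.11 dBm → −80.1 dBm

−80.1 dBm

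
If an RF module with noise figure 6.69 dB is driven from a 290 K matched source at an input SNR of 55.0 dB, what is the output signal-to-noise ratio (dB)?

By definition F = SNR_in/SNR_out, so in dB: SNR_out = SNR_in − NF
SNR_out = 55.0 − 6.69 = 48.31 dB

48.31 dB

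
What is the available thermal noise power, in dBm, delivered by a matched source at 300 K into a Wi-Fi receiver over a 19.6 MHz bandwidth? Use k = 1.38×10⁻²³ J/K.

−100.9 dBm

P_n = kTB = 1.38×10⁻²³ × 300 × 1.96×10⁷ = 8.11×10⁻¹⁴ W
In dBm: 10 log₁₀(8.11×10⁻¹⁴ / 10⁻³) = −100.9 dBm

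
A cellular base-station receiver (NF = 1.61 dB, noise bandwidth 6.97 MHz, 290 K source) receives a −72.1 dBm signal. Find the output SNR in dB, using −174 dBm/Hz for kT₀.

31.9 dB

Noise floor: N = −174 + 10 log₁₀(B) + NF
10 log₁₀(6.97×10⁶) = 68.43 dB
N = −174 + 68.43 + 1.61 = −103.96 dBm
SNR = P_sig − N = −72.1 − (−103.96) = 31.86 dB → 31.9 dB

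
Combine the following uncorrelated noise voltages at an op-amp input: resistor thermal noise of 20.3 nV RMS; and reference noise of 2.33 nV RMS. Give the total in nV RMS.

20.4 nV

Uncorrelated sources add in power (mean-square): V_tot = √(ΣV_i²)
V_tot = √[(2.03×10⁻⁸)² + (2.33×10⁻⁹)²] = 2.04×10⁻⁸ V = 20.4 nV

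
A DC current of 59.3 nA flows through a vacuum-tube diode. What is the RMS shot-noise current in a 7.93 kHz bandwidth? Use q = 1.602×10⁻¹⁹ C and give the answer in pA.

12.3 pA

I_n = √(2qI·B)
2qI·B = 2 × 1.602×10⁻¹⁹ × 5.93×10⁻⁸ × 7.93×10³ = 1.51×10⁻²² A²
I_n = √(1.51×10⁻²²) = 1.23×10⁻¹¹ A = 12.3 pA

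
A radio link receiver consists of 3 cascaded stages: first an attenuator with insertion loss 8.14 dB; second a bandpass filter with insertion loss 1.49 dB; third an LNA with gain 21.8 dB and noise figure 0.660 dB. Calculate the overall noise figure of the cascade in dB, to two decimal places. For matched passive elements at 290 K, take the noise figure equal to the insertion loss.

Convert to linear (a loss of L dB is a gain of −L dB): F_i = 10^(NF_i/10), G_i = 10^(G_i,dB/10)
  Stage 1: F_1 = 10^(8.14/10) = 6.516, G_1 = 10^(−8.14/10) = 0.1535
  Stage 2: F_2 = 10^(1.49/10) = 1.409, G_2 = 10^(−1.49/10) = 0.7096
  Stage 3: F_3 = 10^(0.660/10) = 1.164, G_3 = 10^(21.8/10) = 151.4
Friis cascade:
  F = 6.516 + (1.409 − 1)/0.1535 + (1.164 − 1)/0.1089 = 10.69
NF = 10 log₁₀(10.69) = 10.29 dB

10.29 dB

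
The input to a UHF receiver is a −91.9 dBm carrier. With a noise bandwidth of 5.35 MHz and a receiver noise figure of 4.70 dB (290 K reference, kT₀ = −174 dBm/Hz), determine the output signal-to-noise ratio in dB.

10.1 dB

Noise floor: N = −174 + 10 log₁₀(B) + NF
10 log₁₀(5.35×10⁶) = 67.28 dB
N = −174 + 67.28 + 4.70 = −102.02 dBm
SNR = P_sig − N = −91.9 − (−102.02) = 10.12 dB → 10.1 dB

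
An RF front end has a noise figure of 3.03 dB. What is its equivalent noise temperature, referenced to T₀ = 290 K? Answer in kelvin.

293 K

F = 10^(3.03/10) = 2.00909
T_e = (F − 1)·T₀ = (2.00909 − 1) × 290 = 293 K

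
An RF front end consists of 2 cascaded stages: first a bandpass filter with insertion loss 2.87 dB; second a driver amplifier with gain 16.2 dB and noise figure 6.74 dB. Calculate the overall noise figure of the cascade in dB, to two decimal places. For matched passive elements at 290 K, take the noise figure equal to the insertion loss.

Convert to linear (a loss of L dB is a gain of −L dB): F_i = 10^(NF_i/10), G_i = 10^(G_i,dB/10)
  Stage 1: F_1 = 10^(2.87/10) = 1.936, G_1 = 10^(−2.87/10) = 0.5164
  Stage 2: F_2 = 10^(6.74/10) = 4.721, G_2 = 10^(16.2/10) = 41.69
Friis cascade:
  F = 1.936 + (4.721 − 1)/0.5164 = 9.141
NF = 10 log₁₀(9.141) = 9.61 dB

9.61 dB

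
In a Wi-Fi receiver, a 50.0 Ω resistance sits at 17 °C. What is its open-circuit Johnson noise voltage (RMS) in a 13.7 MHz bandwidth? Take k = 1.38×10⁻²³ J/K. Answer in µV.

T = 17 °C + 273.15 = 290.15 K
V_n = √(4kTRB)
4kTRB = 4 × 1.38×10⁻²³ × 290.15 × 5.00×10¹ × 1.37×10⁷ = 1.10×10⁻¹¹ V²
V_n = √(1.10×10⁻¹¹) = 3.31×10⁻⁶ V = 3.31 µV

3.31 µV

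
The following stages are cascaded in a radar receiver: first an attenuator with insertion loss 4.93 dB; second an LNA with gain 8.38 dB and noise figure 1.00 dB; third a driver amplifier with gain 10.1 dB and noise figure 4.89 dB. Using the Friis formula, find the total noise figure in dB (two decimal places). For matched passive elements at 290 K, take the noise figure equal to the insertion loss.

Convert to linear (a loss of L dB is a gain of −L dB): F_i = 10^(NF_i/10), G_i = 10^(G_i,dB/10)
  Stage 1: F_1 = 10^(4.93/10) = 3.112, G_1 = 10^(−4.93/10) = 0.3214
  Stage 2: F_2 = 10^(1.00/10) = 1.259, G_2 = 10^(8.38/10) = 6.887
  Stage 3: F_3 = 10^(4.89/10) = 3.083, G_3 = 10^(10.1/10) = 10.23
Friis cascade:
  F = 3.112 + (1.259 − 1)/0.3214 + (3.083 − 1)/2.213 = 4.859
NF = 10 log₁₀(4.859) = 6.87 dB

6.87 dB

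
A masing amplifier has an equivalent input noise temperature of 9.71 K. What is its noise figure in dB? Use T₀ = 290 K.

0.143 dB

F = 1 + T_e/T₀ = 1 + 9.71/290 = 1.03348
NF = 10 log₁₀(1.03348) = 0.143 dB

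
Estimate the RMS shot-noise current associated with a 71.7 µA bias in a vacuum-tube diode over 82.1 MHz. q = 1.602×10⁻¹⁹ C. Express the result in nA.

43.4 nA

I_n = √(2qI·B)
2qI·B = 2 × 1.602×10⁻¹⁹ × 7.17×10⁻⁵ × 8.21×10⁷ = 1.89×10⁻¹⁵ A²
I_n = √(1.89×10⁻¹⁵) = 4.34×10⁻⁸ A = 43.4 nA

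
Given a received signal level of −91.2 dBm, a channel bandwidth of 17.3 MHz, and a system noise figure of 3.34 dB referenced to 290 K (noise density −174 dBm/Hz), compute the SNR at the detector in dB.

Noise floor: N = −174 + 10 log₁₀(B) + NF
10 log₁₀(1.73×10⁷) = 72.38 dB
N = −174 + 72.38 + 3.34 = −98.28 dBm
SNR = P_sig − N = −91.2 − (−98.28) = 7.08 dB → 7.1 dB

7.1 dB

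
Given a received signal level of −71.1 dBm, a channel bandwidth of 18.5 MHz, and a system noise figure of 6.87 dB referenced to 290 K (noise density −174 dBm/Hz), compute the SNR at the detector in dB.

23.4 dB

Noise floor: N = −174 + 10 log₁₀(B) + NF
10 log₁₀(1.85×10⁷) = 72.67 dB
N = −174 + 72.67 + 6.87 = −94.46 dBm
SNR = P_sig − N = −71.1 − (−94.46) = 23.36 dB → 23.4 dB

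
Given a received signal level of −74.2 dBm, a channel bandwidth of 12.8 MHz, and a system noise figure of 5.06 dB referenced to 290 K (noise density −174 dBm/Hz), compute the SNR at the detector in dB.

Noise floor: N = −174 + 10 log₁₀(B) + NF
10 log₁₀(1.28×10⁷) = 71.07 dB
N = −174 + 71.07 + 5.06 = −97.87 dBm
SNR = P_sig − N = −74.2 − (−97.87) = 23.67 dB → 23.7 dB

23.7 dB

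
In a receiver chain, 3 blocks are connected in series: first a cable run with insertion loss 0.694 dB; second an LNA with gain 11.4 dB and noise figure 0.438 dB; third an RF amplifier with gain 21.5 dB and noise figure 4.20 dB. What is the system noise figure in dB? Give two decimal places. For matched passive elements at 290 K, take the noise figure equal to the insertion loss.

Convert to linear (a loss of L dB is a gain of −L dB): F_i = 10^(NF_i/10), G_i = 10^(G_i,dB/10)
  Stage 1: F_1 = 10^(0.694/10) = 1.173, G_1 = 10^(−0.694/10) = 0.8523
  Stage 2: F_2 = 10^(0.438/10) = 1.106, G_2 = 10^(11.4/10) = 13.80
  Stage 3: F_3 = 10^(4.20/10) = 2.630, G_3 = 10^(21.5/10) = 141.3
Friis cascade:
  F = 1.173 + (1.106 − 1)/0.8523 + (2.630 − 1)/11.77 = 1.436
NF = 10 log₁₀(1.436) = 1.57 dB

1.57 dB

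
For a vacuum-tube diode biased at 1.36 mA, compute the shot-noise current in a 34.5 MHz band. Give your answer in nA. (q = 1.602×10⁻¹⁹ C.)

123 nA

I_n = √(2qI·B)
2qI·B = 2 × 1.602×10⁻¹⁹ × 1.36×10⁻³ × 3.45×10⁷ = 1.50×10⁻¹⁴ A²
I_n = √(1.50×10⁻¹⁴) = 1.23×10⁻⁷ A = 123 nA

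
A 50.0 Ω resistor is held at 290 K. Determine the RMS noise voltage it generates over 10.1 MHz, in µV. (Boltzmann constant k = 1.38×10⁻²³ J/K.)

2.84 µV

V_n = √(4kTRB)
4kTRB = 4 × 1.38×10⁻²³ × 290 × 5.00×10¹ × 1.01×10⁷ = 8.08×10⁻¹² V²
V_n = √(8.08×10⁻¹²) = 2.84×10⁻⁶ V = 2.84 µV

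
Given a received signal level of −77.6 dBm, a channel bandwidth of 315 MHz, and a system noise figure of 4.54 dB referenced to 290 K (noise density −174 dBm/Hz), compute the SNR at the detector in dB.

Noise floor: N = −174 + 10 log₁₀(B) + NF
10 log₁₀(3.15×10⁸) = 84.98 dB
N = −174 + 84.98 + 4.54 = −84.48 dBm
SNR = P_sig − N = −77.6 − (−84.48) = 6.88 dB → 6.9 dB

6.9 dB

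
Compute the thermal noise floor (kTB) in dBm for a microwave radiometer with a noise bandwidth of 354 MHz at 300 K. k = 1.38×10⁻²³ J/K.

−88.3 dBm

P_n = kTB = 1.38×10⁻²³ × 300 × 3.54×10⁸ = 1.47×10⁻¹² W
In dBm: 10 log₁₀(1.47×10⁻¹² / 10⁻³) = −88.3 dBm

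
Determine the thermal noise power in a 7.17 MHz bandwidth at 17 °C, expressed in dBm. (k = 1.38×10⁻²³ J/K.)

T = 17 °C + 273.15 = 290.15 K
P_n = kTB = 1.38×10⁻²³ × 290.15 × 7.17×10⁶ = 2.87×10⁻¹⁴ W
In dBm: 10 log₁₀(2.87×10⁻¹⁴ / 10⁻³) = −105.4 dBm

−105.4 dBm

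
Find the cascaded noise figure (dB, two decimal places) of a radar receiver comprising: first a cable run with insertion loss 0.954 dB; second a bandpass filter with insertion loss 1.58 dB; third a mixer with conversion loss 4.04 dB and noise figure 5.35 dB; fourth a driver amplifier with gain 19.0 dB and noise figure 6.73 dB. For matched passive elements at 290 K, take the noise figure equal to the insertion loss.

13.62 dB

Convert to linear (a loss of L dB is a gain of −L dB): F_i = 10^(NF_i/10), G_i = 10^(G_i,dB/10)
  Stage 1: F_1 = 10^(0.954/10) = 1.246, G_1 = 10^(−0.954/10) = 0.8028
  Stage 2: F_2 = 10^(1.58/10) = 1.439, G_2 = 10^(−1.58/10) = 0.6950
  Stage 3: F_3 = 10^(5.35/10) = 3.428, G_3 = 10^(−4.04/10) = 0.3945
  Stage 4: F_4 = 10^(6.73/10) = 4.710, G_4 = 10^(19.0/10) = 79.43
Friis cascade:
  F = 1.246 + (1.439 − 1)/0.8028 + (3.428 − 1)/0.5580 + (4.710 − 1)/0.2201 = 23.00
NF = 10 log₁₀(23.00) = 13.62 dB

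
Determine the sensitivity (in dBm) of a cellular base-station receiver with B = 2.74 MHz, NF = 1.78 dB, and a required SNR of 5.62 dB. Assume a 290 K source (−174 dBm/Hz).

Sensitivity = −174 + 10 log₁₀(B) + NF + SNR_min
= −174 + 64.38 + 1.78 + 5.62
= −102.22 dBm → −102.2 dBm

−102.2 dBm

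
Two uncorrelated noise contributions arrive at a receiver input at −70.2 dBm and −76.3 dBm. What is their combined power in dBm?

Convert to linear, add, convert back:
P₁ = 9.55×10⁻¹¹ W, P₂ = 2.34×10⁻¹¹ W
P_tot = 1.19×10⁻¹⁰ W → 10 log₁₀(P_tot / 10⁻³) = −69.2 dBm

−69.2 dBm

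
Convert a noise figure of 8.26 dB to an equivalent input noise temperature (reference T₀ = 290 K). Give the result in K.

F = 10^(8.26/10) = 6.69885
T_e = (F − 1)·T₀ = (6.69885 − 1) × 290 = 1653 K

1653 K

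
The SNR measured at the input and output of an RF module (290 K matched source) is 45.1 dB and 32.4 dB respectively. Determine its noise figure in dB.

12.7 dB

NF (dB) = SNR_in(dB) − SNR_out(dB) when the source is at T₀
NF = 45.1 − 32.4 = 12.7 dB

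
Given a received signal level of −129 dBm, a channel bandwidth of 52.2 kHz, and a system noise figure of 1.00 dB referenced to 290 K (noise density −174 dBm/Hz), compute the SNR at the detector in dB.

−3.2 dB

Noise floor: N = −174 + 10 log₁₀(B) + NF
10 log₁₀(5.22×10⁴) = 47.18 dB
N = −174 + 47.18 + 1.00 = −125.82 dBm
SNR = P_sig − N = −129 − (−125.82) = −3.18 dB → −3.2 dB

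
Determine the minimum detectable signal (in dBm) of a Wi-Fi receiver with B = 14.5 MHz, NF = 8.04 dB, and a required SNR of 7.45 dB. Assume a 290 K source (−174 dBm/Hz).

−86.9 dBm

Sensitivity = −174 + 10 log₁₀(B) + NF + SNR_min
= −174 + 71.61 + 8.04 + 7.45
= −86.90 dBm → −86.9 dBm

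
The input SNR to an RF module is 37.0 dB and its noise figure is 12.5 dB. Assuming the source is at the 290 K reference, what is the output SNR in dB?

24.5 dB

By definition F = SNR_in/SNR_out, so in dB: SNR_out = SNR_in − NF
SNR_out = 37.0 − 12.5 = 24.5 dB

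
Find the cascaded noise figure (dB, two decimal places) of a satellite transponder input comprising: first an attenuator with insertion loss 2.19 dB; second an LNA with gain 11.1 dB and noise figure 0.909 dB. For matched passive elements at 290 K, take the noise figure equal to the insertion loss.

3.10 dB

Convert to linear (a loss of L dB is a gain of −L dB): F_i = 10^(NF_i/10), G_i = 10^(G_i,dB/10)
  Stage 1: F_1 = 10^(2.19/10) = 1.656, G_1 = 10^(−2.19/10) = 0.6039
  Stage 2: F_2 = 10^(0.909/10) = 1.233, G_2 = 10^(11.1/10) = 12.88
Friis cascade:
  F = 1.656 + (1.233 − 1)/0.6039 = 2.041
NF = 10 log₁₀(2.041) = 3.10 dB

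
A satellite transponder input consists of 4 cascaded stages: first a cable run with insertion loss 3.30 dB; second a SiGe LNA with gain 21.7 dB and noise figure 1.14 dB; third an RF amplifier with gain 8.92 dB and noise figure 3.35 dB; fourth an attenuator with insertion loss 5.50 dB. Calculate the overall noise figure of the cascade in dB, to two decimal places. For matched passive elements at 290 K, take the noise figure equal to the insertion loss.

Convert to linear (a loss of L dB is a gain of −L dB): F_i = 10^(NF_i/10), G_i = 10^(G_i,dB/10)
  Stage 1: F_1 = 10^(3.30/10) = 2.138, G_1 = 10^(−3.30/10) = 0.4677
  Stage 2: F_2 = 10^(1.14/10) = 1.300, G_2 = 10^(21.7/10) = 147.9
  Stage 3: F_3 = 10^(3.35/10) = 2.163, G_3 = 10^(8.92/10) = 7.798
  Stage 4: F_4 = 10^(5.50/10) = 3.548, G_4 = 10^(−5.50/10) = 0.2818
Friis cascade:
  F = 2.138 + (1.300 − 1)/0.4677 + (2.163 − 1)/69.18 + (3.548 − 1)/539.5 = 2.801
NF = 10 log₁₀(2.801) = 4.47 dB

4.47 dB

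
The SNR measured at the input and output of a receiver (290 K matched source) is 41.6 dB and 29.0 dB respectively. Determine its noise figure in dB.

12.6 dB

NF (dB) = SNR_in(dB) − SNR_out(dB) when the source is at T₀
NF = 41.6 − 29.0 = 12.6 dB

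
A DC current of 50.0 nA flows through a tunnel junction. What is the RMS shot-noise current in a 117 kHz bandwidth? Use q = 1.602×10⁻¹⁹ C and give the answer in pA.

43.3 pA

I_n = √(2qI·B)
2qI·B = 2 × 1.602×10⁻¹⁹ × 5.00×10⁻⁸ × 1.17×10⁵ = 1.87×10⁻²¹ A²
I_n = √(1.87×10⁻²¹) = 4.33×10⁻¹¹ A = 43.3 pA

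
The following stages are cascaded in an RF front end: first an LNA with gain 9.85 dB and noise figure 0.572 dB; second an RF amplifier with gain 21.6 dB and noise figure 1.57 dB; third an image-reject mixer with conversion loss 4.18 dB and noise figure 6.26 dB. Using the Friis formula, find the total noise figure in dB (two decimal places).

0.75 dB

Convert to linear (a loss of L dB is a gain of −L dB): F_i = 10^(NF_i/10), G_i = 10^(G_i,dB/10)
  Stage 1: F_1 = 10^(0.572/10) = 1.141, G_1 = 10^(9.85/10) = 9.661
  Stage 2: F_2 = 10^(1.57/10) = 1.435, G_2 = 10^(21.6/10) = 144.5
  Stage 3: F_3 = 10^(6.26/10) = 4.227, G_3 = 10^(−4.18/10) = 0.3819
Friis cascade:
  F = 1.141 + (1.435 − 1)/9.661 + (4.227 − 1)/1396 = 1.188
NF = 10 log₁₀(1.188) = 0.75 dB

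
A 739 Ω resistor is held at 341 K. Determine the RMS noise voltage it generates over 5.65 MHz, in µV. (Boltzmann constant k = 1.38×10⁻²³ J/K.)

V_n = √(4kTRB)
4kTRB = 4 × 1.38×10⁻²³ × 341 × 7.39×10² × 5.65×10⁶ = 7.86×10⁻¹¹ V²
V_n = √(7.86×10⁻¹¹) = 8.87×10⁻⁶ V = 8.87 µV

8.87 µV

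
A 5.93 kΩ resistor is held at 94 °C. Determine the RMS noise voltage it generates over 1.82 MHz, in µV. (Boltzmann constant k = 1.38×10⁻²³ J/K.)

14.8 µV

T = 94 °C + 273.15 = 367.15 K
V_n = √(4kTRB)
4kTRB = 4 × 1.38×10⁻²³ × 367.15 × 5.93×10³ × 1.82×10⁶ = 2.19×10⁻¹⁰ V²
V_n = √(2.19×10⁻¹⁰) = 1.48×10⁻⁵ V = 14.8 µV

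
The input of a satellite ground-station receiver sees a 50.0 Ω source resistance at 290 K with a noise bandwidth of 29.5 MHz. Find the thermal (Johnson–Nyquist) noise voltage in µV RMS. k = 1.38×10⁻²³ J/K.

V_n = √(4kTRB)
4kTRB = 4 × 1.38×10⁻²³ × 290 × 5.00×10¹ × 2.95×10⁷ = 2.36×10⁻¹¹ V²
V_n = √(2.36×10⁻¹¹) = 4.86×10⁻⁶ V = 4.86 µV

4.86 µV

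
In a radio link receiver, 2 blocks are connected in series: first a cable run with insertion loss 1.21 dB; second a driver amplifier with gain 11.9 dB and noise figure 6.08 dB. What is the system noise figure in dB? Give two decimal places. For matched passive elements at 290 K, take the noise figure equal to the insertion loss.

7.29 dB

Convert to linear (a loss of L dB is a gain of −L dB): F_i = 10^(NF_i/10), G_i = 10^(G_i,dB/10)
  Stage 1: F_1 = 10^(1.21/10) = 1.321, G_1 = 10^(−1.21/10) = 0.7568
  Stage 2: F_2 = 10^(6.08/10) = 4.055, G_2 = 10^(11.9/10) = 15.49
Friis cascade:
  F = 1.321 + (4.055 − 1)/0.7568 = 5.358
NF = 10 log₁₀(5.358) = 7.29 dB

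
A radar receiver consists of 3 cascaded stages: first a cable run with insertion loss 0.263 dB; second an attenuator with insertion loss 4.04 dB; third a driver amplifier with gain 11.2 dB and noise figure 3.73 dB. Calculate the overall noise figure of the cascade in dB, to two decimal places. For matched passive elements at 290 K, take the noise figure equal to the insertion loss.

8.03 dB

Convert to linear (a loss of L dB is a gain of −L dB): F_i = 10^(NF_i/10), G_i = 10^(G_i,dB/10)
  Stage 1: F_1 = 10^(0.263/10) = 1.062, G_1 = 10^(−0.263/10) = 0.9412
  Stage 2: F_2 = 10^(4.04/10) = 2.535, G_2 = 10^(−4.04/10) = 0.3945
  Stage 3: F_3 = 10^(3.73/10) = 2.360, G_3 = 10^(11.2/10) = 13.18
Friis cascade:
  F = 1.062 + (2.535 − 1)/0.9412 + (2.360 − 1)/0.3713 = 6.358
NF = 10 log₁₀(6.358) = 8.03 dB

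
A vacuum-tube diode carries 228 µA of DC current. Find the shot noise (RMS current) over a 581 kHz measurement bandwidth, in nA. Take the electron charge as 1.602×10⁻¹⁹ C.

I_n = √(2qI·B)
2qI·B = 2 × 1.602×10⁻¹⁹ × 2.28×10⁻⁴ × 5.81×10⁵ = 4.24×10⁻¹⁷ A²
I_n = √(4.24×10⁻¹⁷) = 6.51×10⁻⁹ A = 6.51 nA

6.51 nA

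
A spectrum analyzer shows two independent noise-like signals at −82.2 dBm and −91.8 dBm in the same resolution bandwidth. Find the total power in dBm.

−81.7 dBm

Convert to linear, add, convert back:
P₁ = 6.03×10⁻¹² W, P₂ = 6.61×10⁻¹³ W
P_tot = 6.69×10⁻¹² W → 10 log₁₀(P_tot / 10⁻³) = −81.7 dBm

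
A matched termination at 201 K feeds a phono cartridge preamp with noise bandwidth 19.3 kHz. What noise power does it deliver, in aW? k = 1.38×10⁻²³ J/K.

53.5 aW

P_n = kTB = 1.38×10⁻²³ × 201 × 1.93×10⁴ = 5.35×10⁻¹⁷ W = 53.5 aW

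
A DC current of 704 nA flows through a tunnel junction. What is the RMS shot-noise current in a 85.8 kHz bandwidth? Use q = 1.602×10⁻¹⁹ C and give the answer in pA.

139 pA

I_n = √(2qI·B)
2qI·B = 2 × 1.602×10⁻¹⁹ × 7.04×10⁻⁷ × 8.58×10⁴ = 1.94×10⁻²⁰ A²
I_n = √(1.94×10⁻²⁰) = 1.39×10⁻¹⁰ A = 139 pA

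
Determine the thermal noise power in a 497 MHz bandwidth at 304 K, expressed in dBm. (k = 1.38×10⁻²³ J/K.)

P_n = kTB = 1.38×10⁻²³ × 304 × 4.97×10⁸ = 2.09×10⁻¹² W
In dBm: 10 log₁₀(2.09×10⁻¹² / 10⁻³) = −86.8 dBm

−86.8 dBm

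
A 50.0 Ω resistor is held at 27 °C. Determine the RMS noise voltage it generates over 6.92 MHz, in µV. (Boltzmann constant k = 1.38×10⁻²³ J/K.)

T = 27 °C + 273.15 = 300.15 K
V_n = √(4kTRB)
4kTRB = 4 × 1.38×10⁻²³ × 300.15 × 5.00×10¹ × 6.92×10⁶ = 5.73×10⁻¹² V²
V_n = √(5.73×10⁻¹²) = 2.39×10⁻⁶ V = 2.39 µV

2.39 µV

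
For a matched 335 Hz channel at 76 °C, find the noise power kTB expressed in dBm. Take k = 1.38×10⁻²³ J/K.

−147.9 dBm

T = 76 °C + 273.15 = 349.15 K
P_n = kTB = 1.38×10⁻²³ × 349.15 × 3.35×10² = 1.61×10⁻¹⁸ W
In dBm: 10 log₁₀(1.61×10⁻¹⁸ / 10⁻³) = −147.9 dBm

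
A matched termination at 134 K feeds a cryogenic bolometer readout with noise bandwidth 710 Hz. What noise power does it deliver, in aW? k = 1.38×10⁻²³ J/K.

P_n = kTB = 1.38×10⁻²³ × 134 × 7.10×10² = 1.31×10⁻¹⁸ W = 1.31 aW

1.31 aW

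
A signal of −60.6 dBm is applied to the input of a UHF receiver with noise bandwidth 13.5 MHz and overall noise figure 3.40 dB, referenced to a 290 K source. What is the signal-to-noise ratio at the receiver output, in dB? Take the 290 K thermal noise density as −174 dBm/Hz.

Noise floor: N = −174 + 10 log₁₀(B) + NF
10 log₁₀(1.35×10⁷) = 71.3 dB
N = −174 + 71.3 + 3.40 = −99.30 dBm
SNR = P_sig − N = −60.6 − (−99.30) = 38.70 dB → 38.7 dB

38.7 dB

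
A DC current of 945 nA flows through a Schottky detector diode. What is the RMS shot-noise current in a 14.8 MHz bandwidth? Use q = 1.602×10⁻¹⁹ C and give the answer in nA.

I_n = √(2qI·B)
2qI·B = 2 × 1.602×10⁻¹⁹ × 9.45×10⁻⁷ × 1.48×10⁷ = 4.48×10⁻¹⁸ A²
I_n = √(4.48×10⁻¹⁸) = 2.12×10⁻⁹ A = 2.12 nA

2.12 nA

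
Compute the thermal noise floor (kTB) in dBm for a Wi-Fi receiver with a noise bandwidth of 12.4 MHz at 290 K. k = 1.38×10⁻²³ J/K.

−103.0 dBm

P_n = kTB = 1.38×10⁻²³ × 290 × 1.24×10⁷ = 4.96×10⁻¹⁴ W
In dBm: 10 log₁₀(4.96×10⁻¹⁴ / 10⁻³) = −103.0 dBm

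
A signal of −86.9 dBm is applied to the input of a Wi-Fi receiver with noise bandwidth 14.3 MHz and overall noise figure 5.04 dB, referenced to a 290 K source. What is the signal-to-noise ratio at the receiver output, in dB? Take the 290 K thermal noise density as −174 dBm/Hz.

Noise floor: N = −174 + 10 log₁₀(B) + NF
10 log₁₀(1.43×10⁷) = 71.55 dB
N = −174 + 71.55 + 5.04 = −97.41 dBm
SNR = P_sig − N = −86.9 − (−97.41) = 10.51 dB → 10.5 dB

10.5 dB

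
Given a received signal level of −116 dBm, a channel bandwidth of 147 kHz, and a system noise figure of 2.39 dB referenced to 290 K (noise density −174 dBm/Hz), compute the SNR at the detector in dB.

Noise floor: N = −174 + 10 log₁₀(B) + NF
10 log₁₀(1.47×10⁵) = 51.67 dB
N = −174 + 51.67 + 2.39 = −119.94 dBm
SNR = P_sig − N = −116 − (−119.94) = 3.94 dB → 3.9 dB

3.9 dB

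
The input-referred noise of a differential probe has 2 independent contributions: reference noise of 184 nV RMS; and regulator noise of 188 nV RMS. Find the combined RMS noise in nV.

263 nV

Uncorrelated sources add in power (mean-square): V_tot = √(ΣV_i²)
V_tot = √[(1.84×10⁻⁷)² + (1.88×10⁻⁷)²] = 2.63×10⁻⁷ V = 263 nV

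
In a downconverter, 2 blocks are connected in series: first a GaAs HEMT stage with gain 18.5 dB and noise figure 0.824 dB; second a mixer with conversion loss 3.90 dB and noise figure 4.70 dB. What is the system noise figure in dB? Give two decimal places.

Convert to linear (a loss of L dB is a gain of −L dB): F_i = 10^(NF_i/10), G_i = 10^(G_i,dB/10)
  Stage 1: F_1 = 10^(0.824/10) = 1.209, G_1 = 10^(18.5/10) = 70.79
  Stage 2: F_2 = 10^(4.70/10) = 2.951, G_2 = 10^(−3.90/10) = 0.4074
Friis cascade:
  F = 1.209 + (2.951 − 1)/70.79 = 1.236
NF = 10 log₁₀(1.236) = 0.92 dB

0.92 dB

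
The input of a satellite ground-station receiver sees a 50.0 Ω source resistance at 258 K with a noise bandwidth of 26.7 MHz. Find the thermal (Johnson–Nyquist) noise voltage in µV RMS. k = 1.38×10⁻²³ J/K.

V_n = √(4kTRB)
4kTRB = 4 × 1.38×10⁻²³ × 258 × 5.00×10¹ × 2.67×10⁷ = 1.90×10⁻¹¹ V²
V_n = √(1.90×10⁻¹¹) = 4.36×10⁻⁶ V = 4.36 µV

4.36 µV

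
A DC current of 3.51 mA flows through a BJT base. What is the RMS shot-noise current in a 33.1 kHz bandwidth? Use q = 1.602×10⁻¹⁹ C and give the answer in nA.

I_n = √(2qI·B)
2qI·B = 2 × 1.602×10⁻¹⁹ × 3.51×10⁻³ × 3.31×10⁴ = 3.72×10⁻¹⁷ A²
I_n = √(3.72×10⁻¹⁷) = 6.10×10⁻⁹ A = 6.10 nA

6.10 nA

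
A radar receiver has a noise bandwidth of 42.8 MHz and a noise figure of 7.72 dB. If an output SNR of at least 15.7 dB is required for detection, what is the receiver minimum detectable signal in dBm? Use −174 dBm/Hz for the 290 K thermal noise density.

Sensitivity = −174 + 10 log₁₀(B) + NF + SNR_min
= −174 + 76.31 + 7.72 + 15.7
= −74.27 dBm → −74.3 dBm

−74.3 dBm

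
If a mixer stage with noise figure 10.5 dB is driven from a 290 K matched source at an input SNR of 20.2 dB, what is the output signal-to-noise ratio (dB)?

By definition F = SNR_in/SNR_out, so in dB: SNR_out = SNR_in − NF
SNR_out = 20.2 − 10.5 = 9.7 dB

9.7 dB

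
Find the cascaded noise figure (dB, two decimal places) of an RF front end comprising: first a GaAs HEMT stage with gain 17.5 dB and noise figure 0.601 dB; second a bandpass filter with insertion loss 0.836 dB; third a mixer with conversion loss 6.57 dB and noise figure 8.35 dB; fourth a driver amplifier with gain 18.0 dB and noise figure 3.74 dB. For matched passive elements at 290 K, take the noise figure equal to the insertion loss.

1.50 dB

Convert to linear (a loss of L dB is a gain of −L dB): F_i = 10^(NF_i/10), G_i = 10^(G_i,dB/10)
  Stage 1: F_1 = 10^(0.601/10) = 1.148, G_1 = 10^(17.5/10) = 56.23
  Stage 2: F_2 = 10^(0.836/10) = 1.212, G_2 = 10^(−0.836/10) = 0.8249
  Stage 3: F_3 = 10^(8.35/10) = 6.839, G_3 = 10^(−6.57/10) = 0.2203
  Stage 4: F_4 = 10^(3.74/10) = 2.366, G_4 = 10^(18.0/10) = 63.10
Friis cascade:
  F = 1.148 + (1.212 − 1)/56.23 + (6.839 − 1)/46.39 + (2.366 − 1)/10.22 = 1.412
NF = 10 log₁₀(1.412) = 1.50 dB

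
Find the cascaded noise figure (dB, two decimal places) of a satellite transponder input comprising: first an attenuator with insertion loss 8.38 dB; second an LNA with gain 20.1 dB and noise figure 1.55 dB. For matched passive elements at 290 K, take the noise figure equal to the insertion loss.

9.93 dB

Convert to linear (a loss of L dB is a gain of −L dB): F_i = 10^(NF_i/10), G_i = 10^(G_i,dB/10)
  Stage 1: F_1 = 10^(8.38/10) = 6.887, G_1 = 10^(−8.38/10) = 0.1452
  Stage 2: F_2 = 10^(1.55/10) = 1.429, G_2 = 10^(20.1/10) = 102.3
Friis cascade:
  F = 6.887 + (1.429 − 1)/0.1452 = 9.840
NF = 10 log₁₀(9.840) = 9.93 dB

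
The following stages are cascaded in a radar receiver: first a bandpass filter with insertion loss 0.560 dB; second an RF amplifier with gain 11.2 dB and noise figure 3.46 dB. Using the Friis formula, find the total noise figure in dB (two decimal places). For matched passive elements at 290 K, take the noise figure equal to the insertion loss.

4.02 dB

Convert to linear (a loss of L dB is a gain of −L dB): F_i = 10^(NF_i/10), G_i = 10^(G_i,dB/10)
  Stage 1: F_1 = 10^(0.560/10) = 1.138, G_1 = 10^(−0.560/10) = 0.8790
  Stage 2: F_2 = 10^(3.46/10) = 2.218, G_2 = 10^(11.2/10) = 13.18
Friis cascade:
  F = 1.138 + (2.218 − 1)/0.8790 = 2.523
NF = 10 log₁₀(2.523) = 4.02 dB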